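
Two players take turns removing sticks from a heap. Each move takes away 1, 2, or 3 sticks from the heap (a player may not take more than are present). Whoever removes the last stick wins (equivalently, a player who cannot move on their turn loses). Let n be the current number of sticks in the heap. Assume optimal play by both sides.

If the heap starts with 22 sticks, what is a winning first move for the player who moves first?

Classify positions by backward induction: terminal positions (no move available) are L. From any other position, the mover wins iff some move reaches an L.
n=0: no move → L
n=1: reaches L-position 0 → W
n=2: reaches L-position 0 → W
n=3: reaches L-position 0 → W
n=4: only reaches 3(W), 2(W), 1(W), all W → L
n=5: reaches L-position 4 → W
n=6: reaches L-position 4 → W
n=7: reaches L-position 4 → W
n=8: only reaches 7(W), 6(W), 5(W), all W → L
n=9: reaches L-position 8 → W
n=10: reaches L-position 8 → W
n=11: reaches L-position 8 → W
n=12: only reaches 11(W), 10(W), 9(W), all W → L
n=13: reaches L-position 12 → W
n=14: reaches L-position 12 → W
n=15: reaches L-position 12 → W
n=16: only reaches 15(W), 14(W), 13(W), all W → L
n=17: reaches L-position 16 → W
n=18: reaches L-position 16 → W
n=19: reaches L-position 16 → W
n=20: only reaches 19(W), 18(W), 17(W), all W → L
n=21: reaches L-position 20 → W
n=22: reaches L-position 20 → W
From 22, the L positions reachable in one move are: 20.

Remove 2, leaving 20.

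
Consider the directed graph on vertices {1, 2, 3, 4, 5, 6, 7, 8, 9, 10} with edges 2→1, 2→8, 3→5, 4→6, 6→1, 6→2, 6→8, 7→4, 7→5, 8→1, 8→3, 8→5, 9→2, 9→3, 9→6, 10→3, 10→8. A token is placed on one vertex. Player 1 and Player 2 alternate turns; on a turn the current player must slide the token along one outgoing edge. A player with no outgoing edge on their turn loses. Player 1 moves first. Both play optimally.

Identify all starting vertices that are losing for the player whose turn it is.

1, 4, 5, 9, 10

Use the standard recursion: the mover loses at a terminal position; elsewhere, the mover wins exactly when some move hands the opponent an L position.
Every edge goes from a vertex to one that appears earlier in the order 5, 1, 3, 8, 2, 6, 9, 10, 4, 7, so processing vertices in that order labels each vertex after all of its successors.
5: no outgoing edge → L
1: no outgoing edge → L
3: reaches L-position 5 → W
8: reaches L-position 1 → W
2: reaches L-position 1 → W
6: reaches L-position 1 → W
9: only reaches 6(W), 2(W), 3(W), all W → L
10: only reaches 8(W), 3(W), all W → L
4: only reaches 6(W), which is W → L
7: reaches L-position 4 → W
The losing starting vertices are exactly the entries labelled L in this table (5 of them).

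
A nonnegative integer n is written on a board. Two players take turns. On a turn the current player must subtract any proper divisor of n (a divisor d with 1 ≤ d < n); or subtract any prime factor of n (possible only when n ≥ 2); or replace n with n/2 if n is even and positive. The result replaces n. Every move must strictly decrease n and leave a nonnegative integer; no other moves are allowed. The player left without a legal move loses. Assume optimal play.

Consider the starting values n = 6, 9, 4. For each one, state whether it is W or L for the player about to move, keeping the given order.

6: W, 9: L, 4: L

Label each position W (a win for the player to move) or L (a loss). A position with no legal move is L; any other position is W exactly when some move reaches an L, and L when every move reaches a W.
n=0: no move → L
n=1: no move → L
n=2: reaches L-position 0 → W
n=3: reaches L-position 0 → W
n=4: only reaches 2(W), 3(W), all W → L
n=5: reaches L-position 0 → W
n=6: reaches L-position 4 → W
n=7: reaches L-position 0 → W
n=8: reaches L-position 4 → W
n=9: only reaches 6(W), 8(W), all W → L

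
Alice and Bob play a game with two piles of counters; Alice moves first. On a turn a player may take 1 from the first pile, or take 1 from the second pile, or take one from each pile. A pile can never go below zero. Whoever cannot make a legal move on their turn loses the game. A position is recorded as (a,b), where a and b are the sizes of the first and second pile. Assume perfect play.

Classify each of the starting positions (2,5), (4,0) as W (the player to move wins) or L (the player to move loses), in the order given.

Positions with no move are L. A position that does have a move is losing for the player to move precisely when every available move leads to a winning position for the opponent. Fill in the labels:
No move ever increases a pile, so every position that can arise here has a ≤ 4 and b ≤ 5; it is enough to label the cells with 0 ≤ a ≤ 4 and 0 ≤ b ≤ 5.
Every move lowers a or b (never raises either), so fill the grid row by row in increasing a, and left to right within a row: each cell's successors are then already labelled.
      b=0  b=1  b=2  b=3  b=4  b=5
a=0:    L    W    L    W    L    W
a=1:    W    W    W    W    W    W
a=2:    L    W    L    W    L    W
a=3:    W    W    W    W    W    W
a=4:    L    W    L    W    L    W
Cells with no legal move (terminal, hence L): (0,0).
The remaining L cells, each justified by listing all of its moves:
(0,2): the only move is to (0,1)(W), a W ⇒ L
(0,4): the only move is to (0,3)(W), a W ⇒ L
(2,0): the only move is to (1,0)(W), a W ⇒ L
(2,2): moves to (1,2)(W), (2,1)(W), (1,1)(W); every one is W ⇒ L
(2,4): moves to (1,4)(W), (2,3)(W), (1,3)(W); every one is W ⇒ L
(4,0): the only move is to (3,0)(W), a W ⇒ L
(4,2): moves to (3,2)(W), (4,1)(W), (3,1)(W); every one is W ⇒ L
(4,4): moves to (3,4)(W), (4,3)(W), (3,3)(W); every one is W ⇒ L
Every other cell has at least one move into one of the L cells above, so it is W.
(2,5): the move to (2,4) reaches an L cell, so W
(4,0): one of the L cells justified above, so L

(2,5): W, (4,0): L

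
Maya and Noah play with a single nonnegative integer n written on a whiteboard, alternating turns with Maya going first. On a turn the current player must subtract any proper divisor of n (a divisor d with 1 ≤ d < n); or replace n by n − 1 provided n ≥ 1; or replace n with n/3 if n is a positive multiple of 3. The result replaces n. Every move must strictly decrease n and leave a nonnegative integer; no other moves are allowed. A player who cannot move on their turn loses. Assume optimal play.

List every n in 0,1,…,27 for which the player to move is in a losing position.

Classify positions by backward induction: terminal positions (no move available) are L. From any other position, the mover wins iff some move reaches an L.
n=0: no move → L
n=1: reaches L-position 0 → W
n=2: only reaches 1(W), which is W → L
n=3: reaches L-position 2 → W
n=4: reaches L-position 2 → W
n=5: only reaches 4(W), which is W → L
n=6: reaches L-position 2 → W
n=7: only reaches 6(W), which is W → L
n=8: reaches L-position 7 → W
n=9: only reaches 3(W), 6(W), 8(W), all W → L
n=10: reaches L-position 5 → W
n=11: only reaches 10(W), which is W → L
n=12: reaches L-position 9 → W
n=13: only reaches 12(W), which is W → L
n=14: reaches L-position 7 → W
n=15: reaches L-position 5 → W
n=16: only reaches 8(W), 12(W), 14(W), 15(W), all W → L
n=17: reaches L-position 16 → W
n=18: reaches L-position 9 → W
n=19: only reaches 18(W), which is W → L
n=20: reaches L-position 16 → W
n=21: reaches L-position 7 → W
n=22: reaches L-position 11 → W
n=23: only reaches 22(W), which is W → L
n=24: reaches L-position 16 → W
n=25: only reaches 20(W), 24(W), all W → L
n=26: reaches L-position 13 → W
n=27: reaches L-position 9 → W
The losing starting values of n are exactly the entries labelled L in this table (11 of them).

0, 2, 5, 7, 9, 11, 13, 16, 19, 23, 25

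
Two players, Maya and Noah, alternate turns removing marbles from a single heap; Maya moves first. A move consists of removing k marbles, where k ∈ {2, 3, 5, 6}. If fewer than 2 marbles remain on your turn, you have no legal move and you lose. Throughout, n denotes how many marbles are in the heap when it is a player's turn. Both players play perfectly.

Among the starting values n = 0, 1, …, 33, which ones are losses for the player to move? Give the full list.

Classify positions by backward induction: terminal positions (no move available) are L. From any other position, the mover wins iff some move reaches an L.
n=0: no move → L
n=1: no move → L
n=2: can move to 0, which is L ⇒ W
n=3: can move to 1, which is L ⇒ W
n=4: can move to 1, which is L ⇒ W
n=5: can move to 0, which is L ⇒ W
n=6: can move to 1, which is L ⇒ W
n=7: can move to 1, which is L ⇒ W
n=8: moves to 6(W), 5(W), 3(W), 2(W); every one is W ⇒ L
n=9: moves to 7(W), 6(W), 4(W), 3(W); every one is W ⇒ L
n=10: can move to 8, which is L ⇒ W
n=11: can move to 9, which is L ⇒ W
n=12: can move to 9, which is L ⇒ W
n=13: can move to 8, which is L ⇒ W
n=14: can move to 9, which is L ⇒ W
n=15: can move to 9, which is L ⇒ W
n=16: moves to 14(W), 13(W), 11(W), 10(W); every one is W ⇒ L
n=17: moves to 15(W), 14(W), 12(W), 11(W); every one is W ⇒ L
n=18: can move to 16, which is L ⇒ W
n=19: can move to 17, which is L ⇒ W
n=20: can move to 17, which is L ⇒ W
n=21: can move to 16, which is L ⇒ W
n=22: can move to 17, which is L ⇒ W
n=23: can move to 17, which is L ⇒ W
n=24: moves to 22(W), 21(W), 19(W), 18(W); every one is W ⇒ L
n=25: moves to 23(W), 22(W), 20(W), 19(W); every one is W ⇒ L
n=26: can move to 24, which is L ⇒ W
n=27: can move to 25, which is L ⇒ W
n=28: can move to 25, which is L ⇒ W
n=29: can move to 24, which is L ⇒ W
n=30: can move to 25, which is L ⇒ W
n=31: can move to 25, which is L ⇒ W
n=32: moves to 30(W), 29(W), 27(W), 26(W); every one is W ⇒ L
n=33: moves to 31(W), 30(W), 28(W), 27(W); every one is W ⇒ L
Reading off the rows marked L gives the requested list; there are 10 such values of n.

0, 1, 8, 9, 16, 17, 24, 25, 32, 33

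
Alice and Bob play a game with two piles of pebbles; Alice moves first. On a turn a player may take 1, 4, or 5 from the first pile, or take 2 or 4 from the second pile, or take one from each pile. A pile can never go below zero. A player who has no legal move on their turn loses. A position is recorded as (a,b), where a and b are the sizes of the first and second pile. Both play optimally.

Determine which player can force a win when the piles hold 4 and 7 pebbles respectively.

Alice wins.

Work bottom-up. With no move the player to move loses. Otherwise the position is W if at least one move leads to an L position for the opponent, and L if every move leads to a W.
No move ever increases a pile, so every position that can arise here has a ≤ 4 and b ≤ 7; it is enough to label the cells with 0 ≤ a ≤ 4 and 0 ≤ b ≤ 7.
Every move lowers a or b (never raises either), so fill the grid row by row in increasing a, and left to right within a row: each cell's successors are then already labelled.
      b=0  b=1  b=2  b=3  b=4  b=5  b=6  b=7
a=0:    L    L    W    W    W    W    L    L
a=1:    W    W    W    L    L    W    W    W
a=2:    L    L    W    W    W    W    L    L
a=3:    W    W    W    L    L    W    W    W
a=4:    W    W    L    W    W    W    W    W
Cells with no legal move (terminal, hence L): (0,0), (0,1).
The remaining L cells, each justified by listing all of its moves:
(0,6): moves to (0,4)(W), (0,2)(W); every one is W ⇒ L
(0,7): moves to (0,5)(W), (0,3)(W); every one is W ⇒ L
(1,3): moves to (0,3)(W), (1,1)(W), (0,2)(W); every one is W ⇒ L
(1,4): moves to (0,4)(W), (1,2)(W), (1,0)(W), (0,3)(W); every one is W ⇒ L
(2,0): the only move is to (1,0)(W), a W ⇒ L
(2,1): moves to (1,1)(W), (1,0)(W); every one is W ⇒ L
(2,6): moves to (1,6)(W), (2,4)(W), (2,2)(W), (1,5)(W); every one is W ⇒ L
(2,7): moves to (1,7)(W), (2,5)(W), (2,3)(W), (1,6)(W); every one is W ⇒ L
(3,3): moves to (2,3)(W), (3,1)(W), (2,2)(W); every one is W ⇒ L
(3,4): moves to (2,4)(W), (3,2)(W), (3,0)(W), (2,3)(W); every one is W ⇒ L
(4,2): moves to (3,2)(W), (0,2)(W), (4,0)(W), (3,1)(W); every one is W ⇒ L
Every other cell has at least one move into one of the L cells above, so it is W.
The starting position (4,7) is W: Alice should move to (0,7), handing over an L position.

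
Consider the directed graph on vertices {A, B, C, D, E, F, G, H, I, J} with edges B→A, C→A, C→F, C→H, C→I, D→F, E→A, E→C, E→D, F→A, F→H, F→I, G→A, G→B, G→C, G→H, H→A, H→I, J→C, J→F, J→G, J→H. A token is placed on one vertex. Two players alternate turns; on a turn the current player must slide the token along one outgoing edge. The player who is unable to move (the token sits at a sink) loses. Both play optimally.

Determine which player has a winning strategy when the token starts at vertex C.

The first player wins.

Use the standard recursion: the mover loses at a terminal position; elsewhere, the mover wins exactly when some move hands the opponent an L position.
Every edge goes from a vertex to one that appears earlier in the order I, A, H, B, F, C, D, G, E, J, so processing vertices in that order labels each vertex after all of its successors.
I: no outgoing edge → L
A: no outgoing edge → L
H: reaches L-position A → W
B: reaches L-position A → W
F: reaches L-position A → W
C: reaches L-position A → W
D: only reaches F(W), which is W → L
G: reaches L-position A → W
E: reaches L-position D → W
J: only reaches G(W), C(W), F(W), H(W), all W → L
The starting position C is W: the player to move should move to A, handing over an L position.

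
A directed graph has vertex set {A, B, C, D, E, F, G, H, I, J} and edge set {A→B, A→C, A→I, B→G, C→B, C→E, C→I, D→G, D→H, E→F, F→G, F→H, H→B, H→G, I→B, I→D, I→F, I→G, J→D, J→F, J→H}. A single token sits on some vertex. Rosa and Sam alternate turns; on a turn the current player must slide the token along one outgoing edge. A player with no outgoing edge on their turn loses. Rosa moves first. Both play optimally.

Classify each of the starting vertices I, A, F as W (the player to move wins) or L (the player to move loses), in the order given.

I: W, A: L, F: W

Classify positions by backward induction: terminal positions (no move available) are L. From any other position, the mover wins iff some move reaches an L.
Every edge goes from a vertex to one that appears earlier in the order G, B, H, F, D, E, I, J, C, A, so processing vertices in that order labels each vertex after all of its successors.
G: no outgoing edge → L
B: →G(L), so W
H: →G(L), so W
F: →G(L), so W
D: →G(L), so W
E: →F(W) only, which is W, so L
I: →G(L), so W
J: →D(W), F(W), H(W) — all W, so L
C: →E(L), so W
A: →C(W), I(W), B(W) — all W, so L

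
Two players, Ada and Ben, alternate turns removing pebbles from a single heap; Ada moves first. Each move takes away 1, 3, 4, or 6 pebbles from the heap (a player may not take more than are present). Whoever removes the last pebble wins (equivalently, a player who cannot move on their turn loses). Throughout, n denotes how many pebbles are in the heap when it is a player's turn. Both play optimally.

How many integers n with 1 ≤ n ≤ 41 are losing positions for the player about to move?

Build the W/L table. Terminal = L. A non-terminal position is W if it has a move to some L; otherwise it is L.
n=0: no move → L
n=1: W (go to 0, an L position)
n=2: L (sole option 1(W) is W)
n=3: W (go to 2, an L position)
n=4: W (go to 0, an L position)
n=5: W (go to 2, an L position)
n=6: W (go to 2, an L position)
n=7: L (options 6(W), 4(W), 3(W), 1(W) are all W)
n=8: W (go to 7, an L position)
n=9: L (options 8(W), 6(W), 5(W), 3(W) are all W)
n=10: W (go to 9, an L position)
n=11: W (go to 7, an L position)
n=12: W (go to 9, an L position)
n=13: W (go to 9, an L position)
n=14: L (options 13(W), 11(W), 10(W), 8(W) are all W)
n=15: W (go to 14, an L position)
n=16: L (options 15(W), 13(W), 12(W), 10(W) are all W)
n=17: W (go to 16, an L position)
n=18: W (go to 14, an L position)
n=19: W (go to 16, an L position)
n=20: W (go to 16, an L position)
n=21: L (options 20(W), 18(W), 17(W), 15(W) are all W)
n=22: W (go to 21, an L position)
n=23: L (options 22(W), 20(W), 19(W), 17(W) are all W)
n=24: W (go to 23, an L position)
n=25: W (go to 21, an L position)
n=26: W (go to 23, an L position)
n=27: W (go to 23, an L position)
n=28: L (options 27(W), 25(W), 24(W), 22(W) are all W)
n=29: W (go to 28, an L position)
n=30: L (options 29(W), 27(W), 26(W), 24(W) are all W)
n=31: W (go to 30, an L position)
n=32: W (go to 28, an L position)
n=33: W (go to 30, an L position)
n=34: W (go to 30, an L position)
n=35: L (options 34(W), 32(W), 31(W), 29(W) are all W)
n=36: W (go to 35, an L position)
n=37: L (options 36(W), 34(W), 33(W), 31(W) are all W)
n=38: W (go to 37, an L position)
n=39: W (go to 35, an L position)
n=40: W (go to 37, an L position)
n=41: W (go to 37, an L position)
L entries with 1 ≤ n ≤ 41 (n=0 is outside the asked range and is not counted): n = 2, 7, 9, 14, 16, 21, 23, 28, 30, 35, 37; that makes 11.

11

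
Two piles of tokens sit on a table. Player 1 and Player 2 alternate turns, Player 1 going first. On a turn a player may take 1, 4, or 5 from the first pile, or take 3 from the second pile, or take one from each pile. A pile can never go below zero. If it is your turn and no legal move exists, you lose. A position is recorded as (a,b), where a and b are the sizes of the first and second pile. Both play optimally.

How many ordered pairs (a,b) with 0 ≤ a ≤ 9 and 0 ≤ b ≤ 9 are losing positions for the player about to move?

Use the standard recursion: the mover loses at a terminal position; elsewhere, the mover wins exactly when some move hands the opponent an L position.
Every move lowers a or b (never raises either), so fill the grid row by row in increasing a, and left to right within a row: each cell's successors are then already labelled.
      b=0  b=1  b=2  b=3  b=4  b=5  b=6  b=7  b=8  b=9
a=0:    L    L    L    W    W    W    L    L    L    W
a=1:    W    W    W    W    L    L    W    W    W    W
a=2:    L    L    L    W    W    W    W    L    L    L
a=3:    W    W    W    W    L    L    L    W    W    W
a=4:    W    W    W    L    W    W    W    W    W    L
a=5:    W    W    W    W    W    W    W    W    W    W
a=6:    W    W    W    L    W    W    W    W    W    W
a=7:    W    W    W    W    W    W    W    W    W    W
a=8:    L    L    L    W    W    W    W    L    L    W
a=9:    W    W    W    W    L    L    L    W    W    W
Cells with no legal move (terminal, hence L): (0,0), (0,1), (0,2).
The remaining L cells, each justified by listing all of its moves:
(0,6): only reaches (0,3)(W), which is W → L
(0,7): only reaches (0,4)(W), which is W → L
(0,8): only reaches (0,5)(W), which is W → L
(1,4): only reaches (0,4)(W), (1,1)(W), (0,3)(W), all W → L
(1,5): only reaches (0,5)(W), (1,2)(W), (0,4)(W), all W → L
(2,0): only reaches (1,0)(W), which is W → L
(2,1): only reaches (1,1)(W), (1,0)(W), all W → L
(2,2): only reaches (1,2)(W), (1,1)(W), all W → L
(2,7): only reaches (1,7)(W), (2,4)(W), (1,6)(W), all W → L
(2,8): only reaches (1,8)(W), (2,5)(W), (1,7)(W), all W → L
(2,9): only reaches (1,9)(W), (2,6)(W), (1,8)(W), all W → L
(3,4): only reaches (2,4)(W), (3,1)(W), (2,3)(W), all W → L
(3,5): only reaches (2,5)(W), (3,2)(W), (2,4)(W), all W → L
(3,6): only reaches (2,6)(W), (3,3)(W), (2,5)(W), all W → L
(4,3): only reaches (3,3)(W), (0,3)(W), (4,0)(W), (3,2)(W), all W → L
(4,9): only reaches (3,9)(W), (0,9)(W), (4,6)(W), (3,8)(W), all W → L
(6,3): only reaches (5,3)(W), (2,3)(W), (1,3)(W), (6,0)(W), (5,2)(W), all W → L
(8,0): only reaches (7,0)(W), (4,0)(W), (3,0)(W), all W → L
(8,1): only reaches (7,1)(W), (4,1)(W), (3,1)(W), (7,0)(W), all W → L
(8,2): only reaches (7,2)(W), (4,2)(W), (3,2)(W), (7,1)(W), all W → L
(8,7): only reaches (7,7)(W), (4,7)(W), (3,7)(W), (8,4)(W), (7,6)(W), all W → L
(8,8): only reaches (7,8)(W), (4,8)(W), (3,8)(W), (8,5)(W), (7,7)(W), all W → L
(9,4): only reaches (8,4)(W), (5,4)(W), (4,4)(W), (9,1)(W), (8,3)(W), all W → L
(9,5): only reaches (8,5)(W), (5,5)(W), (4,5)(W), (9,2)(W), (8,4)(W), all W → L
(9,6): only reaches (8,6)(W), (5,6)(W), (4,6)(W), (9,3)(W), (8,5)(W), all W → L
Every other cell has at least one move into one of the L cells above, so it is W.
L cells per row: a=0: 6, a=1: 2, a=2: 6, a=3: 3, a=4: 2, a=5: 0, a=6: 1, a=7: 0, a=8: 5, a=9: 3; total 28.

28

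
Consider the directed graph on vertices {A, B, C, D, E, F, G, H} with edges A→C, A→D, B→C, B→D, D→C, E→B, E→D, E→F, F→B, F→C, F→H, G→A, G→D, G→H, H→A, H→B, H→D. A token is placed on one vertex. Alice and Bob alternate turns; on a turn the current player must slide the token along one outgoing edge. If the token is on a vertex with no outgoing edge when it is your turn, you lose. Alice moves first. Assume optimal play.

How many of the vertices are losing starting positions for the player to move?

Label each position W (a win for the player to move) or L (a loss). A position with no legal move is L; any other position is W exactly when some move reaches an L, and L when every move reaches a W.
Every edge goes from a vertex to one that appears earlier in the order C, D, B, A, H, G, F, E, so processing vertices in that order labels each vertex after all of its successors.
C: no outgoing edge → L
D: W (go to C, an L position)
B: W (go to C, an L position)
A: W (go to C, an L position)
H: L (options A(W), B(W), D(W) are all W)
G: W (go to H, an L position)
F: W (go to H, an L position)
E: L (options F(W), B(W), D(W) are all W)
The L vertices are C, E, H; that is 3 in all.

3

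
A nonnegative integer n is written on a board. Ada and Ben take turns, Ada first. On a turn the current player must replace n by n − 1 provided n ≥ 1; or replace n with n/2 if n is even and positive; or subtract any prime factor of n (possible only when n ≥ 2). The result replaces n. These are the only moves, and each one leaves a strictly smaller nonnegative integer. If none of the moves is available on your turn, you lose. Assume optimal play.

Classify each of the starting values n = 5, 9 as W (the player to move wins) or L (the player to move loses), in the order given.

Use the standard recursion: the mover loses at a terminal position; elsewhere, the mover wins exactly when some move hands the opponent an L position.
n=0: no move → L
n=1: can move to 0, which is L ⇒ W
n=2: can move to 0, which is L ⇒ W
n=3: can move to 0, which is L ⇒ W
n=4: moves to 2(W), 3(W); every one is W ⇒ L
n=5: can move to 0, which is L ⇒ W
n=6: can move to 4, which is L ⇒ W
n=7: can move to 0, which is L ⇒ W
n=8: can move to 4, which is L ⇒ W
n=9: moves to 6(W), 8(W); every one is W ⇒ L

5: W, 9: L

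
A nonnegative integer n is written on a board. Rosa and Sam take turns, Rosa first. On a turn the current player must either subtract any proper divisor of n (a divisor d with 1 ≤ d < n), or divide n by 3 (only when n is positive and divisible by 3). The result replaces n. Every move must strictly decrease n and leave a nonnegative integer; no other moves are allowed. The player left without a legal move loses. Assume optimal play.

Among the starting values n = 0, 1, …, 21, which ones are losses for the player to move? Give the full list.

Use the standard recursion: the mover loses at a terminal position; elsewhere, the mover wins exactly when some move hands the opponent an L position.
n=0: no move → L
n=1: no move → L
n=2: →1(L), so W
n=3: →1(L), so W
n=4: →2(W), 3(W) — all W, so L
n=5: →4(L), so W
n=6: →4(L), so W
n=7: →6(W) only, which is W, so L
n=8: →4(L), so W
n=9: →3(W), 6(W), 8(W) — all W, so L
n=10: →9(L), so W
n=11: →10(W) only, which is W, so L
n=12: →4(L), so W
n=13: →12(W) only, which is W, so L
n=14: →7(L), so W
n=15: →5(W), 10(W), 12(W), 14(W) — all W, so L
n=16: →15(L), so W
n=17: →16(W) only, which is W, so L
n=18: →9(L), so W
n=19: →18(W) only, which is W, so L
n=20: →15(L), so W
n=21: →7(L), so W
The losing starting values of n are exactly the entries labelled L in this table (10 of them).

0, 1, 4, 7, 9, 11, 13, 15, 17, 19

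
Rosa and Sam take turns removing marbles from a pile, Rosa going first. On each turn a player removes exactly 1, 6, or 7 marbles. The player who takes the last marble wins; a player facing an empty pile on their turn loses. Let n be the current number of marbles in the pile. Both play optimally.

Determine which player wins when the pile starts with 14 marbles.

Label each position W (a win for the player to move) or L (a loss). A position with no legal move is L; any other position is W exactly when some move reaches an L, and L when every move reaches a W.
n=0: no move → L
n=1: can move to 0, which is L ⇒ W
n=2: the only move is to 1(W), a W ⇒ L
n=3: can move to 2, which is L ⇒ W
n=4: the only move is to 3(W), a W ⇒ L
n=5: can move to 4, which is L ⇒ W
n=6: can move to 0, which is L ⇒ W
n=7: can move to 0, which is L ⇒ W
n=8: can move to 2, which is L ⇒ W
n=9: can move to 2, which is L ⇒ W
n=10: can move to 4, which is L ⇒ W
n=11: can move to 4, which is L ⇒ W
n=12: moves to 11(W), 6(W), 5(W); every one is W ⇒ L
n=13: can move to 12, which is L ⇒ W
n=14: moves to 13(W), 8(W), 7(W); every one is W ⇒ L
Every move from 14 reaches a W position, so the mover loses.

Sam wins.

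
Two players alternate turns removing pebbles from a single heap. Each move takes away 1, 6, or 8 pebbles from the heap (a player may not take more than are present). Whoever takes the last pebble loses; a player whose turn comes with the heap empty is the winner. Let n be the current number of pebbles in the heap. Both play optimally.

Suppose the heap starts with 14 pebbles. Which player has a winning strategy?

Classify positions by backward induction: terminal positions (no move available) are W. From any other position, the mover wins iff some move reaches an L.
n=0: no move; the opponent has just taken the last pebble and therefore loses → W
n=1: L (sole option 0(W) is W)
n=2: W (go to 1, an L position)
n=3: L (sole option 2(W) is W)
n=4: W (go to 3, an L position)
n=5: L (sole option 4(W) is W)
n=6: W (go to 5, an L position)
n=7: W (go to 1, an L position)
n=8: L (options 7(W), 2(W), 0(W) are all W)
n=9: W (go to 8, an L position)
n=10: L (options 9(W), 4(W), 2(W) are all W)
n=11: W (go to 10, an L position)
n=12: L (options 11(W), 6(W), 4(W) are all W)
n=13: W (go to 12, an L position)
n=14: W (go to 8, an L position)
From 14 the player to move can remove 6, leaving 8, reaching an L position.

The first player wins.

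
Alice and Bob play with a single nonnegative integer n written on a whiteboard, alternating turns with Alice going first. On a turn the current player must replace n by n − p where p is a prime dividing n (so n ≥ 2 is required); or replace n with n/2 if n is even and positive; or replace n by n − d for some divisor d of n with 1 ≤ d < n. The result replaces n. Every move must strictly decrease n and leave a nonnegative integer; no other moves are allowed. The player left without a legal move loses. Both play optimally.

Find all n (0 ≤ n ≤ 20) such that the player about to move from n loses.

0, 1, 4, 9, 14, 20

Work bottom-up. With no move the player to move loses. Otherwise the position is W if at least one move leads to an L position for the opponent, and L if every move leads to a W.
n=0: no move → L
n=1: no move → L
n=2: can move to 0, which is L ⇒ W
n=3: can move to 0, which is L ⇒ W
n=4: moves to 2(W), 3(W); every one is W ⇒ L
n=5: can move to 0, which is L ⇒ W
n=6: can move to 4, which is L ⇒ W
n=7: can move to 0, which is L ⇒ W
n=8: can move to 4, which is L ⇒ W
n=9: moves to 6(W), 8(W); every one is W ⇒ L
n=10: can move to 9, which is L ⇒ W
n=11: can move to 0, which is L ⇒ W
n=12: can move to 9, which is L ⇒ W
n=13: can move to 0, which is L ⇒ W
n=14: moves to 7(W), 12(W), 13(W); every one is W ⇒ L
n=15: can move to 14, which is L ⇒ W
n=16: can move to 14, which is L ⇒ W
n=17: can move to 0, which is L ⇒ W
n=18: can move to 9, which is L ⇒ W
n=19: can move to 0, which is L ⇒ W
n=20: moves to 10(W), 15(W), 16(W), 18(W), 19(W); every one is W ⇒ L
Reading off the rows marked L gives the requested list; there are 6 such values of n.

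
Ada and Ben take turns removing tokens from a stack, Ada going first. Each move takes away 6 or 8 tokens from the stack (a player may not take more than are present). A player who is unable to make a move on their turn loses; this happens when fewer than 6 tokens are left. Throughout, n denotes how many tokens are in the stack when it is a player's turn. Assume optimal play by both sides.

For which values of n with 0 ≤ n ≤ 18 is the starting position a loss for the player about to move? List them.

0, 1, 2, 3, 4, 5, 14, 15, 16, 17, 18

Use the standard recursion: the mover loses at a terminal position; elsewhere, the mover wins exactly when some move hands the opponent an L position.
n=0: no move → L
n=1: no move → L
n=2: no move → L
n=3: no move → L
n=4: no move → L
n=5: no move → L
n=6: can move to 0, which is L ⇒ W
n=7: can move to 1, which is L ⇒ W
n=8: can move to 2, which is L ⇒ W
n=9: can move to 3, which is L ⇒ W
n=10: can move to 4, which is L ⇒ W
n=11: can move to 5, which is L ⇒ W
n=12: can move to 4, which is L ⇒ W
n=13: can move to 5, which is L ⇒ W
n=14: moves to 8(W), 6(W); every one is W ⇒ L
n=15: moves to 9(W), 7(W); every one is W ⇒ L
n=16: moves to 10(W), 8(W); every one is W ⇒ L
n=17: moves to 11(W), 9(W); every one is W ⇒ L
n=18: moves to 12(W), 10(W); every one is W ⇒ L
The losing starting values of n are exactly the entries labelled L in this table (11 of them).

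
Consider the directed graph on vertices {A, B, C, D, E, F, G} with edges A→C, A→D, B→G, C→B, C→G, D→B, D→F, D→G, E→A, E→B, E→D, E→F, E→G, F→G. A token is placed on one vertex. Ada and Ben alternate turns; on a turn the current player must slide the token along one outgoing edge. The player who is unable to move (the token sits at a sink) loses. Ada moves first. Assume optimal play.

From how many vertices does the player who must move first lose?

Positions with no move are L. A position that does have a move is losing for the player to move precisely when every available move leads to a winning position for the opponent. Fill in the labels:
Every edge goes from a vertex to one that appears earlier in the order G, B, C, F, D, A, E, so processing vertices in that order labels each vertex after all of its successors.
G: no outgoing edge → L
B: →G(L), so W
C: →G(L), so W
F: →G(L), so W
D: →G(L), so W
A: →D(W), C(W) — all W, so L
E: →A(L), so W
The L vertices are A, G; that is 2 in all.

2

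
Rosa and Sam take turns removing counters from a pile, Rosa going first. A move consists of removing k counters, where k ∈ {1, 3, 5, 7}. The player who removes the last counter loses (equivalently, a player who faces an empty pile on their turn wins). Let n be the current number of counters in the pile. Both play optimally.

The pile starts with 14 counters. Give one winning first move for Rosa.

Classify positions by backward induction: terminal positions (no move available) are W. From any other position, the mover wins iff some move reaches an L.
n=0: no move; the opponent has just taken the last counter and therefore loses → W
n=1: only reaches 0(W), which is W → L
n=2: reaches L-position 1 → W
n=3: only reaches 2(W), 0(W), all W → L
n=4: reaches L-position 3 → W
n=5: only reaches 4(W), 2(W), 0(W), all W → L
n=6: reaches L-position 5 → W
n=7: only reaches 6(W), 4(W), 2(W), 0(W), all W → L
n=8: reaches L-position 7 → W
n=9: only reaches 8(W), 6(W), 4(W), 2(W), all W → L
n=10: reaches L-position 9 → W
n=11: only reaches 10(W), 8(W), 6(W), 4(W), all W → L
n=12: reaches L-position 11 → W
n=13: only reaches 12(W), 10(W), 8(W), 6(W), all W → L
n=14: reaches L-position 13 → W
From 14, the L positions reachable in one move are: 13, 11, 9, 7. Any move reaching one of these is winning.

Remove 1, leaving 13.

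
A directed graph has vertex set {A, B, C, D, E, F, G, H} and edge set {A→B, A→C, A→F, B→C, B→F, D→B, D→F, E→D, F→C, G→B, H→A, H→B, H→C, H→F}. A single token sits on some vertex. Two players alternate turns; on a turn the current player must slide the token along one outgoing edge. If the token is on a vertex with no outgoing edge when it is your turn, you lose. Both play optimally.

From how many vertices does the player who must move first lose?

Label each position W (a win for the player to move) or L (a loss). A position with no legal move is L; any other position is W exactly when some move reaches an L, and L when every move reaches a W.
Every edge goes from a vertex to one that appears earlier in the order C, F, B, A, D, H, E, G, so processing vertices in that order labels each vertex after all of its successors.
C: no outgoing edge → L
F: →C(L), so W
B: →C(L), so W
A: →C(L), so W
D: →B(W), F(W) — all W, so L
H: →C(L), so W
E: →D(L), so W
G: →B(W) only, which is W, so L
The L vertices are C, D, G; that is 3 in all.

3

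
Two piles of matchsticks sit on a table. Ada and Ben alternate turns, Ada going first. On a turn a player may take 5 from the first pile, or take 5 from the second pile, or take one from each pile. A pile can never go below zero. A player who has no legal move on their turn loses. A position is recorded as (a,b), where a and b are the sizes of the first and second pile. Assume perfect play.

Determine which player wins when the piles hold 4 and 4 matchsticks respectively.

Ben wins.

Positions with no move are L. A position that does have a move is losing for the player to move precisely when every available move leads to a winning position for the opponent. Fill in the labels:
No move ever increases a pile, so every position that can arise here has a ≤ 4 and b ≤ 4; it is enough to label the cells with 0 ≤ a ≤ 4 and 0 ≤ b ≤ 4.
Every move lowers a or b (never raises either), so fill the grid row by row in increasing a, and left to right within a row: each cell's successors are then already labelled.
      b=0  b=1  b=2  b=3  b=4
a=0:    L    L    L    L    L
a=1:    L    W    W    W    W
a=2:    L    W    L    L    L
a=3:    L    W    L    W    W
a=4:    L    W    L    W    L
Cells with no legal move (terminal, hence L): (0,0), (0,1), (0,2), (0,3), (0,4), (1,0), (2,0), (3,0), (4,0).
The remaining L cells, each justified by listing all of its moves:
(2,2): L (sole option (1,1)(W) is W)
(2,3): L (sole option (1,2)(W) is W)
(2,4): L (sole option (1,3)(W) is W)
(3,2): L (sole option (2,1)(W) is W)
(4,2): L (sole option (3,1)(W) is W)
(4,4): L (sole option (3,3)(W) is W)
Every other cell has at least one move into one of the L cells above, so it is W.
Every move from (4,4) reaches a W position, so the mover loses.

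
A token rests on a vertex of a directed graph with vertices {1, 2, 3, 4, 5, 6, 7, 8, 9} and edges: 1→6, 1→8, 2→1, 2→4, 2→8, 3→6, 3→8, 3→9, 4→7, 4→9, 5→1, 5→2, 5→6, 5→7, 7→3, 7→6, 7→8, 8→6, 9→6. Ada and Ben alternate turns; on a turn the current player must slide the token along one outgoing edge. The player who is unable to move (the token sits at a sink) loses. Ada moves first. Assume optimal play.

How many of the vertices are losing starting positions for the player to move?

2

Compute win/loss labels from the base case upward. A position with no move is L. Any other position is W if it can reach an L in one move, else L.
Every edge goes from a vertex to one that appears earlier in the order 6, 9, 8, 3, 7, 1, 4, 2, 5, so processing vertices in that order labels each vertex after all of its successors.
6: no outgoing edge → L
9: →6(L), so W
8: →6(L), so W
3: →6(L), so W
7: →6(L), so W
1: →6(L), so W
4: →7(W), 9(W) — all W, so L
2: →4(L), so W
5: →6(L), so W
The L vertices are 4, 6; that is 2 in all.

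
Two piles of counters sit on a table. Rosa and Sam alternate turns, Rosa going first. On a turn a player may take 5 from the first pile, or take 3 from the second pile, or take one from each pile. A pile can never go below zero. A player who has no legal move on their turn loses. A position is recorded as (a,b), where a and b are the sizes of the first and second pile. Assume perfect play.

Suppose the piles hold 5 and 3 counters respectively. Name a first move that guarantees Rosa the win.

Compute win/loss labels from the base case upward. A position with no move is L. Any other position is W if it can reach an L in one move, else L.
No move ever increases a pile, so every position that can arise here has a ≤ 5 and b ≤ 3; it is enough to label the cells with 0 ≤ a ≤ 5 and 0 ≤ b ≤ 3.
Every move lowers a or b (never raises either), so fill the grid row by row in increasing a, and left to right within a row: each cell's successors are then already labelled.
      b=0  b=1  b=2  b=3
a=0:    L    L    L    W
a=1:    L    W    W    W
a=2:    L    W    L    W
a=3:    L    W    L    W
a=4:    L    W    L    W
a=5:    W    W    W    W
Cells with no legal move (terminal, hence L): (0,0), (0,1), (0,2), (1,0), (2,0), (3,0), (4,0).
The remaining L cells, each justified by listing all of its moves:
(2,2): the only move is to (1,1)(W), a W ⇒ L
(3,2): the only move is to (2,1)(W), a W ⇒ L
(4,2): the only move is to (3,1)(W), a W ⇒ L
Every other cell has at least one move into one of the L cells above, so it is W.
From (5,3), the L positions reachable in one move are: (4,2).

Move to (4,2).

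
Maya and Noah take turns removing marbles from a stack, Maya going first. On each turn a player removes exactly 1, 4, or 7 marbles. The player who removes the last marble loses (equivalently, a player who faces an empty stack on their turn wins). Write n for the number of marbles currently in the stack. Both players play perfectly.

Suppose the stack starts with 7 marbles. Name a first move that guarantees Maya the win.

Remove 1, leaving 6.

Work bottom-up. With no move the player to move wins. Otherwise the position is W if at least one move leads to an L position for the opponent, and L if every move leads to a W.
n=0: no move; the opponent has just taken the last marble and therefore loses → W
n=1: →0(W) only, which is W, so L
n=2: →1(L), so W
n=3: →2(W) only, which is W, so L
n=4: →3(L), so W
n=5: →1(L), so W
n=6: →5(W), 2(W) — all W, so L
n=7: →6(L), so W
From 7, the L positions reachable in one move are: 6, 3. Any move reaching one of these is winning.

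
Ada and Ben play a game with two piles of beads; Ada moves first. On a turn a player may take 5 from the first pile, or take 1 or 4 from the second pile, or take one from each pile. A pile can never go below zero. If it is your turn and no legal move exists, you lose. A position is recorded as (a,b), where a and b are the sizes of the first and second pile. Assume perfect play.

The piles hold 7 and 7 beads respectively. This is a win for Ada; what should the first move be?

Use the standard recursion: the mover loses at a terminal position; elsewhere, the mover wins exactly when some move hands the opponent an L position.
No move ever increases a pile, so every position that can arise here has a ≤ 7 and b ≤ 7; it is enough to label the cells with 0 ≤ a ≤ 7 and 0 ≤ b ≤ 7.
Every move lowers a or b (never raises either), so fill the grid row by row in increasing a, and left to right within a row: each cell's successors are then already labelled.
      b=0  b=1  b=2  b=3  b=4  b=5  b=6  b=7
a=0:    L    W    L    W    W    L    W    L
a=1:    L    W    L    W    W    L    W    L
a=2:    L    W    L    W    W    L    W    L
a=3:    L    W    L    W    W    L    W    L
a=4:    L    W    L    W    W    L    W    L
a=5:    W    W    W    W    L    W    W    W
a=6:    W    L    W    L    W    W    L    W
a=7:    W    L    W    L    W    W    L    W
Cells with no legal move (terminal, hence L): (0,0), (1,0), (2,0), (3,0), (4,0).
The remaining L cells, each justified by listing all of its moves:
(0,2): the only move is to (0,1)(W), a W ⇒ L
(0,5): moves to (0,4)(W), (0,1)(W); every one is W ⇒ L
(0,7): moves to (0,6)(W), (0,3)(W); every one is W ⇒ L
(1,2): moves to (1,1)(W), (0,1)(W); every one is W ⇒ L
(1,5): moves to (1,4)(W), (1,1)(W), (0,4)(W); every one is W ⇒ L
(1,7): moves to (1,6)(W), (1,3)(W), (0,6)(W); every one is W ⇒ L
(2,2): moves to (2,1)(W), (1,1)(W); every one is W ⇒ L
(2,5): moves to (2,4)(W), (2,1)(W), (1,4)(W); every one is W ⇒ L
(2,7): moves to (2,6)(W), (2,3)(W), (1,6)(W); every one is W ⇒ L
(3,2): moves to (3,1)(W), (2,1)(W); every one is W ⇒ L
(3,5): moves to (3,4)(W), (3,1)(W), (2,4)(W); every one is W ⇒ L
(3,7): moves to (3,6)(W), (3,3)(W), (2,6)(W); every one is W ⇒ L
(4,2): moves to (4,1)(W), (3,1)(W); every one is W ⇒ L
(4,5): moves to (4,4)(W), (4,1)(W), (3,4)(W); every one is W ⇒ L
(4,7): moves to (4,6)(W), (4,3)(W), (3,6)(W); every one is W ⇒ L
(5,4): moves to (0,4)(W), (5,3)(W), (5,0)(W), (4,3)(W); every one is W ⇒ L
(6,1): moves to (1,1)(W), (6,0)(W), (5,0)(W); every one is W ⇒ L
(6,3): moves to (1,3)(W), (6,2)(W), (5,2)(W); every one is W ⇒ L
(6,6): moves to (1,6)(W), (6,5)(W), (6,2)(W), (5,5)(W); every one is W ⇒ L
(7,1): moves to (2,1)(W), (7,0)(W), (6,0)(W); every one is W ⇒ L
(7,3): moves to (2,3)(W), (7,2)(W), (6,2)(W); every one is W ⇒ L
(7,6): moves to (2,6)(W), (7,5)(W), (7,2)(W), (6,5)(W); every one is W ⇒ L
Every other cell has at least one move into one of the L cells above, so it is W.
From (7,7), the L positions reachable in one move are: (2,7), (7,6), (7,3), (6,6). Any move reaching one of these is winning.

Move to (2,7).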